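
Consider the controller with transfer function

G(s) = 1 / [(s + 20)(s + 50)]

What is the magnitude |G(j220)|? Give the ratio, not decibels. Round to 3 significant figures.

2.01e-05

At s = jω = j220:
pole (s+20): 20 + j220 → |·| = √(20²+220²) = √48800 ≈ 220.91, ∠ = arctan(220/20) ≈ 84.81°
pole (s+50): 50 + j220 → |·| = √(50²+220²) = √50900 ≈ 225.61, ∠ = arctan(220/50) ≈ 77.20°
|G| = 1 / 49840 ≈ 2.0064e-05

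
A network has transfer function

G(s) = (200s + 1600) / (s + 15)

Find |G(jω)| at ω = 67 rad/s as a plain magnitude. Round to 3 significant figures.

197

Substitute s = j67:
Numerator: 200(j67) + 1600 = 1600 + j13400
Denominator: (j67) + 15 = 15 + j67
|N| = √(1600² + 13400²) ≈ 13495, ∠N ≈ 83.19°
|D| = √(15² + 67²) ≈ 68.659, ∠D ≈ 77.38°
|G| = 13495 / 68.659 ≈ 196.55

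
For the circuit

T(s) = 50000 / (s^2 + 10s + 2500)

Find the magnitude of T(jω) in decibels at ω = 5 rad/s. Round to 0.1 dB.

26.1 dB

At s = jω = j5:
quadratic: (j5)² + 10·j5 + 2500 = 2475 + j50 → |·| ≈ 2475.5, ∠ ≈ 1.16°
|T| = 50000 / 2475.5 ≈ 20.198
Gain = 20 log₁₀(20.198) ≈ 26.11 dB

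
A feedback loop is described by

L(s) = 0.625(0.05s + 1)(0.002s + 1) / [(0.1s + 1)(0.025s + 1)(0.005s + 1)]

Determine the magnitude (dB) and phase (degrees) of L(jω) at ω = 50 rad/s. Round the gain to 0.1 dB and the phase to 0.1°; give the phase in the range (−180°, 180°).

-13.9 dB, -70.2°

At ω = 50 rad/s:
zero (1 + j50·0.05) = 1 + j2.5 → |·| ≈ 2.6926, ∠ ≈ 68.20°
zero (1 + j50·0.002) = 1 + j0.1 → |·| ≈ 1.005, ∠ ≈ 5.71°
pole (1 + j50·0.1) = 1 + j5 → |·| ≈ 5.099, ∠ ≈ 78.69°
pole (1 + j50·0.025) = 1 + j1.25 → |·| ≈ 1.6008, ∠ ≈ 51.34°
pole (1 + j50·0.005) = 1 + j0.25 → |·| ≈ 1.0308, ∠ ≈ 14.04°
|L| = 0.625 · 2.6926 · 1.005 / (5.099 · 1.6008 · 1.0308) ≈ 0.20101
Gain = 20 log₁₀(0.20101) ≈ -13.94 dB
∠L = (68.20° + 5.71°) − (78.69° + 51.34° + 14.04°) = -70.16°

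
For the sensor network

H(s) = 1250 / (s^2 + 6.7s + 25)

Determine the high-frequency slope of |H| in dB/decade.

-40 dB/decade

Each pole contributes −20 dB/decade at high frequency; each zero contributes +20 dB/decade.
Net: 0 zero(s) − 2 pole(s) → -40 dB/decade.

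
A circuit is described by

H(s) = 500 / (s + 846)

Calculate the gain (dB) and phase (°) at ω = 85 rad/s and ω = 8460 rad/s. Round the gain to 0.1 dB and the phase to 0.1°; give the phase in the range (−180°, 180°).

Substitute s = j85:
Numerator: 500 = 500 + j0
Denominator: (j85) + 846 = 846 + j85
|N| = √(500² + 0²) ≈ 500, ∠N ≈ 0.00°
|D| = √(846² + 85²) ≈ 850.26, ∠D ≈ 5.74°
|H| = 500 / 850.26 ≈ 0.58806
Gain = 20 log₁₀(0.58806) ≈ -4.61 dB
∠H = 0.00° − 5.74° = -5.74°

Substitute s = j8460:
Numerator: 500 = 500 + j0
Denominator: (j8460) + 846 = 846 + j8460
|N| = √(500² + 0²) ≈ 500, ∠N ≈ 0.00°
|D| = √(846² + 8460²) ≈ 8502.2, ∠D ≈ 84.29°
|H| = 500 / 8502.2 ≈ 0.058808
Gain = 20 log₁₀(0.058808) ≈ -24.61 dB
∠H = 0.00° − 84.29° = -84.29°

ω = 85: -4.6 dB, -5.7°; ω = 8460: -24.6 dB, -84.3°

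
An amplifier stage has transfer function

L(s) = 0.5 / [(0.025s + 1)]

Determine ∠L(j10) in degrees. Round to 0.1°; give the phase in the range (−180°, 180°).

At ω = 10 rad/s:
pole (1 + j10·0.025) = 1 + j0.25 → |·| ≈ 1.0308, ∠ ≈ 14.04°
∠L = (0°) − (14.04°) = -14.04°

-14.0°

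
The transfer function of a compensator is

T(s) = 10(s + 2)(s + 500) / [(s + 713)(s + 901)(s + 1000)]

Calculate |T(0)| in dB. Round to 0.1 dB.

-96.2 dB

T(0) = 10·2·500 / (713·901·1000) ≈ 1.5566e-05
20 log₁₀(1.5566e-05) ≈ -96.16 dB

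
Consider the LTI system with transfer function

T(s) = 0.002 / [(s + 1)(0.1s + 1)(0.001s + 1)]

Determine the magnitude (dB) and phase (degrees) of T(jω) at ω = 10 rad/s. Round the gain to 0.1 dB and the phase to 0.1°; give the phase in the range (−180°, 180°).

At ω = 10 rad/s:
pole (1 + j10·1) = 1 + j10 → |·| ≈ 10.05, ∠ ≈ 84.29°
pole (1 + j10·0.1) = 1 + j1 → |·| ≈ 1.4142, ∠ ≈ 45.00°
pole (1 + j10·0.001) = 1 + j0.01 → |·| ≈ 1, ∠ ≈ 0.57°
|T| = 0.002 · 1 / (10.05 · 1.4142 · 1) ≈ 0.00014072
Gain = 20 log₁₀(0.00014072) ≈ -77.03 dB
∠T = (0°) − (84.29° + 45.00° + 0.57°) = -129.86°

-77.0 dB, -129.9°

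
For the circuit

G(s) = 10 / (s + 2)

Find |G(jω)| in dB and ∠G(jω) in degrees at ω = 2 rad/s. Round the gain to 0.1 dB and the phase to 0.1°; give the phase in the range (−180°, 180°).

11.0 dB, -45.0°

At s = jω = j2:
pole (s+2): 2 + j2 → |·| = √(2²+2²) = √8 ≈ 2.8284, ∠ = arctan(2/2) ≈ 45.00°
|G| = 10 / 2.8284 ≈ 3.5356
Gain = 20 log₁₀(3.5356) ≈ 10.97 dB
∠G = 0.00° − 45.00° = -45.00°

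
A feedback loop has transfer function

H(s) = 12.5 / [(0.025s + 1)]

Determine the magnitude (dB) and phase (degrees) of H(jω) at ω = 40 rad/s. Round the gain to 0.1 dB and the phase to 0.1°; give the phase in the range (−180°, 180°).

At ω = 40 rad/s:
pole (1 + j40·0.025) = 1 + j1 → |·| ≈ 1.4142, ∠ ≈ 45.00°
|H| = 12.5 · 1 / (1.4142) ≈ 8.8389
Gain = 20 log₁₀(8.8389) ≈ 18.93 dB
∠H = (0°) − (45.00°) = -45.00°

18.9 dB, -45.0°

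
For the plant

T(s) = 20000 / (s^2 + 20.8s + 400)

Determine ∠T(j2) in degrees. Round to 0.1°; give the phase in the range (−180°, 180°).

-6.0°

At s = jω = j2:
quadratic: (j2)² + 20.8·j2 + 400 = 396 + j41.6 → |·| ≈ 398.18, ∠ ≈ 6.00°
∠T = 0.00° − 6.00° = -6.00°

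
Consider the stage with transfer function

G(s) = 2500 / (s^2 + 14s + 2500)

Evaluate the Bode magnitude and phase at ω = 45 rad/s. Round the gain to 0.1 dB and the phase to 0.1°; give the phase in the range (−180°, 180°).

At s = jω = j45:
quadratic: (j45)² + 14·j45 + 2500 = 475 + j630 → |·| ≈ 789, ∠ ≈ 52.98°
|G| = 2500 / 789 ≈ 3.1686
Gain = 20 log₁₀(3.1686) ≈ 10.02 dB
∠G = 0.00° − 52.98° = -52.98°

10.0 dB, -53.0°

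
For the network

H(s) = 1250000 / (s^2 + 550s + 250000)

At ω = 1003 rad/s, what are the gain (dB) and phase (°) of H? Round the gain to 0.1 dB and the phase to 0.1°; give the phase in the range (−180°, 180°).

2.5 dB, -143.9°

At s = jω = j1003:
quadratic: (j1003)² + 550·j1003 + 250000 = -756009 + j551650 → |·| ≈ 9.3588e+05, ∠ ≈ 143.88°
|H| = 1250000 / 9.3588e+05 ≈ 1.3356
Gain = 20 log₁₀(1.3356) ≈ 2.51 dB
∠H = 0.00° − 143.88° = -143.88°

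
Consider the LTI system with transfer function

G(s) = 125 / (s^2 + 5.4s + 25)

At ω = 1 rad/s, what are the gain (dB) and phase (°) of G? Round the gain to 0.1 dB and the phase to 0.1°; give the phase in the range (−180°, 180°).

14.1 dB, -12.7°

At s = jω = j1:
quadratic: (j1)² + 5.4·j1 + 25 = 24 + j5.4 → |·| ≈ 24.6, ∠ ≈ 12.68°
|G| = 125 / 24.6 ≈ 5.0813
Gain = 20 log₁₀(5.0813) ≈ 14.12 dB
∠G = 0.00° − 12.68° = -12.68°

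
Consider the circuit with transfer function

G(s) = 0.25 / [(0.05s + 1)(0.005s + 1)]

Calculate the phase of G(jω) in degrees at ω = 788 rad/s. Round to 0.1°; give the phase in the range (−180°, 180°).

At ω = 788 rad/s:
pole (1 + j788·0.05) = 1 + j39.4 → |·| ≈ 39.413, ∠ ≈ 88.55°
pole (1 + j788·0.005) = 1 + j3.94 → |·| ≈ 4.0649, ∠ ≈ 75.76°
∠G = (0°) − (88.55° + 75.76°) = -164.31°

-164.3°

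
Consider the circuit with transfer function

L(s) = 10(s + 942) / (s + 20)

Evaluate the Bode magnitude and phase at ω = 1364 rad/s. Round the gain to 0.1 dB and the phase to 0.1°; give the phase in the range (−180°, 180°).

21.7 dB, -33.8°

At s = jω = j1364:
zero (s+942): 942 + j1364 → |·| = √(942²+1364²) = √2747860 ≈ 1657.7, ∠ = arctan(1364/942) ≈ 55.37°
pole (s+20): 20 + j1364 → |·| = √(20²+1364²) = √1860896 ≈ 1364.1, ∠ = arctan(1364/20) ≈ 89.16°
|L| = 10 · 1657.7 / 1364.1 ≈ 12.152
Gain = 20 log₁₀(12.152) ≈ 21.69 dB
∠L = 55.37° − 89.16° = -33.79°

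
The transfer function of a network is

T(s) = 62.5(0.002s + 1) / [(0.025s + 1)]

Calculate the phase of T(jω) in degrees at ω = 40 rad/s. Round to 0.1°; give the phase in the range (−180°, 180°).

At ω = 40 rad/s:
zero (1 + j40·0.002) = 1 + j0.08 → |·| ≈ 1.0032, ∠ ≈ 4.57°
pole (1 + j40·0.025) = 1 + j1 → |·| ≈ 1.4142, ∠ ≈ 45.00°
∠T = (4.57°) − (45.00°) = -40.43°

-40.4°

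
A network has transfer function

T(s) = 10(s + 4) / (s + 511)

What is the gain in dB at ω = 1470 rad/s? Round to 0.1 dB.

19.5 dB

At s = jω = j1470:
zero (s+4): 4 + j1470 → |·| = √(4²+1470²) = √2160916 ≈ 1470, ∠ = arctan(1470/4) ≈ 89.84°
pole (s+511): 511 + j1470 → |·| = √(511²+1470²) = √2422021 ≈ 1556.3, ∠ = arctan(1470/511) ≈ 70.83°
|T| = 10 · 1470 / 1556.3 ≈ 9.4455
Gain = 20 log₁₀(9.4455) ≈ 19.50 dB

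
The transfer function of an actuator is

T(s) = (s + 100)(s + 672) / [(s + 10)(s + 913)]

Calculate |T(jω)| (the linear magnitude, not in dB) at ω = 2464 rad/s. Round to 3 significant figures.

0.973

At s = jω = j2464:
zero (s+100): 100 + j2464 → |·| = √(100²+2464²) = √6081296 ≈ 2466, ∠ = arctan(2464/100) ≈ 87.68°
zero (s+672): 672 + j2464 → |·| = √(672²+2464²) = √6522880 ≈ 2554, ∠ = arctan(2464/672) ≈ 74.74°
pole (s+10): 10 + j2464 → |·| = √(10²+2464²) = √6071396 ≈ 2464, ∠ = arctan(2464/10) ≈ 89.77°
pole (s+913): 913 + j2464 → |·| = √(913²+2464²) = √6904865 ≈ 2627.7, ∠ = arctan(2464/913) ≈ 69.67°
|T| = 1 · 6.2982e+06 / 6.4747e+06 ≈ 0.97274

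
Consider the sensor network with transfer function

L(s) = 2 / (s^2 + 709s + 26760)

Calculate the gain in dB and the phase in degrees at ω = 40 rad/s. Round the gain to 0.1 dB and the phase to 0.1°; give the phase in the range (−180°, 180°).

Substitute s = j40:
Numerator: 2 = 2 + j0
Denominator: (j40)^2 + 709(j40) + 26760 = 25160 + j28360
|N| = √(2² + 0²) ≈ 2, ∠N ≈ 0.00°
|D| = √(25160² + 28360²) ≈ 37912, ∠D ≈ 48.42°
|L| = 2 / 37912 ≈ 5.2754e-05
Gain = 20 log₁₀(5.2754e-05) ≈ -85.55 dB
∠L = 0.00° − 48.42° = -48.42°

-85.6 dB, -48.4°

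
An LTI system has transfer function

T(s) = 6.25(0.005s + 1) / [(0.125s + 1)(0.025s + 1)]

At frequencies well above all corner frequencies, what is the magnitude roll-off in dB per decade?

-20 dB/decade

Each pole contributes −20 dB/decade at high frequency; each zero contributes +20 dB/decade.
Net: 1 zero(s) − 2 pole(s) → -20 dB/decade.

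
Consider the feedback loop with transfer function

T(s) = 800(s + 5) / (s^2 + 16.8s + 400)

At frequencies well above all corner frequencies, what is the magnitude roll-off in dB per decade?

Each pole contributes −20 dB/decade at high frequency; each zero contributes +20 dB/decade.
Net: 1 zero(s) − 2 pole(s) → -20 dB/decade.

-20 dB/decade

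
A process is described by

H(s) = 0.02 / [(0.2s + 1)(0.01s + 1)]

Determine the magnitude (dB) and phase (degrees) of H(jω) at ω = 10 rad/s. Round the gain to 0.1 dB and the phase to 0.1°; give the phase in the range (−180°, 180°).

-41.0 dB, -69.1°

At ω = 10 rad/s:
pole (1 + j10·0.2) = 1 + j2 → |·| ≈ 2.2361, ∠ ≈ 63.43°
pole (1 + j10·0.01) = 1 + j0.1 → |·| ≈ 1.005, ∠ ≈ 5.71°
|H| = 0.02 · 1 / (2.2361 · 1.005) ≈ 0.0088996
Gain = 20 log₁₀(0.0088996) ≈ -41.01 dB
∠H = (0°) − (63.43° + 5.71°) = -69.14°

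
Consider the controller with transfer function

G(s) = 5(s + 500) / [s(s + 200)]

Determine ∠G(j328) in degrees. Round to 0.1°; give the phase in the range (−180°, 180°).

At s = jω = j328:
zero (s+500): 500 + j328 → |·| = √(500²+328²) = √357584 ≈ 597.98, ∠ = arctan(328/500) ≈ 33.26°
pole (s+200): 200 + j328 → |·| = √(200²+328²) = √147584 ≈ 384.17, ∠ = arctan(328/200) ≈ 58.63°
pole at origin: |s| = 328, ∠ = 90.00° (in denominator)
∠G = 33.26° − 148.63° = -115.37°

-115.4°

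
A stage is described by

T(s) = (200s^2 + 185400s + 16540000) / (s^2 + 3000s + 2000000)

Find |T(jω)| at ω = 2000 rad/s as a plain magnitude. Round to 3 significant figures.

137

Substitute s = j2000:
Numerator: 200(j2000)^2 + 185400(j2000) + 16540000 = -783460000 + j370800000
Denominator: (j2000)^2 + 3000(j2000) + 2000000 = -2000000 + j6000000
|N| = √(783460000² + 370800000²) ≈ 8.6678e+08, ∠N ≈ 154.67°
|D| = √(2000000² + 6000000²) ≈ 6.3246e+06, ∠D ≈ 108.43°
|T| = 8.6678e+08 / 6.3246e+06 ≈ 137.05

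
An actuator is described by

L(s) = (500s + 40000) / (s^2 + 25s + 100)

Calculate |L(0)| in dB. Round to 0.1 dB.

52.0 dB

L(0) = 40000 / 100 = 400
20 log₁₀(400) ≈ 52.04 dB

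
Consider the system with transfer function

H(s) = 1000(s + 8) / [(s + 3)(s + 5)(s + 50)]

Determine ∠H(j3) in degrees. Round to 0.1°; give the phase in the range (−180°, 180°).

At s = jω = j3:
zero (s+8): 8 + j3 → |·| = √(8²+3²) = √73 ≈ 8.544, ∠ = arctan(3/8) ≈ 20.56°
pole (s+3): 3 + j3 → |·| = √(3²+3²) = √18 ≈ 4.2426, ∠ = arctan(3/3) ≈ 45.00°
pole (s+5): 5 + j3 → |·| = √(5²+3²) = √34 ≈ 5.831, ∠ = arctan(3/5) ≈ 30.96°
pole (s+50): 50 + j3 → |·| = √(50²+3²) = √2509 ≈ 50.09, ∠ = arctan(3/50) ≈ 3.43°
∠H = 20.56° − 79.39° = -58.83°

-58.8°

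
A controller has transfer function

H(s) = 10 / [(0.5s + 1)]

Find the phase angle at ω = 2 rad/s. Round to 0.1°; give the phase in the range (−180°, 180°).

At ω = 2 rad/s:
pole (1 + j2·0.5) = 1 + j1 → |·| ≈ 1.4142, ∠ ≈ 45.00°
∠H = (0°) − (45.00°) = -45.00°

-45.0°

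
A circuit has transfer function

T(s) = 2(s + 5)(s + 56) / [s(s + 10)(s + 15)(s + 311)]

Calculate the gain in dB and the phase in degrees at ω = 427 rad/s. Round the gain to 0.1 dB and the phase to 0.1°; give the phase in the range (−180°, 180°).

-101.0 dB, -148.7°

At s = jω = j427:
zero (s+5): 5 + j427 → |·| = √(5²+427²) = √182354 ≈ 427.03, ∠ = arctan(427/5) ≈ 89.33°
zero (s+56): 56 + j427 → |·| = √(56²+427²) = √185465 ≈ 430.66, ∠ = arctan(427/56) ≈ 82.53°
pole (s+10): 10 + j427 → |·| = √(10²+427²) = √182429 ≈ 427.12, ∠ = arctan(427/10) ≈ 88.66°
pole (s+15): 15 + j427 → |·| = √(15²+427²) = √182554 ≈ 427.26, ∠ = arctan(427/15) ≈ 87.99°
pole (s+311): 311 + j427 → |·| = √(311²+427²) = √279050 ≈ 528.25, ∠ = arctan(427/311) ≈ 53.93°
pole at origin: |s| = 427, ∠ = 90.00° (in denominator)
|T| = 2 · 1.839e+05 / 4.1163e+10 ≈ 8.9352e-06
Gain = 20 log₁₀(8.9352e-06) ≈ -100.98 dB
∠T = 171.86° − 320.58° = -148.72°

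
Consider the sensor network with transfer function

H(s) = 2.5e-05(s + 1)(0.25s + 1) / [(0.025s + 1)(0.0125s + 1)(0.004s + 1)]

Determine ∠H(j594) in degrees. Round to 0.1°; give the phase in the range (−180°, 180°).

At ω = 594 rad/s:
zero (1 + j594·1) = 1 + j594 → |·| ≈ 594, ∠ ≈ 89.90°
zero (1 + j594·0.25) = 1 + j148.5 → |·| ≈ 148.5, ∠ ≈ 89.61°
pole (1 + j594·0.025) = 1 + j14.85 → |·| ≈ 14.884, ∠ ≈ 86.15°
pole (1 + j594·0.0125) = 1 + j7.425 → |·| ≈ 7.492, ∠ ≈ 82.33°
pole (1 + j594·0.004) = 1 + j2.376 → |·| ≈ 2.5779, ∠ ≈ 67.17°
∠H = (89.90° + 89.61°) − (86.15° + 82.33° + 67.17°) = -56.14°

-56.1°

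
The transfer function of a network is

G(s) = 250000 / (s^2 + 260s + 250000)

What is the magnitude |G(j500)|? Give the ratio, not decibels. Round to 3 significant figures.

At s = jω = j500:
quadratic: (j500)² + 260·j500 + 250000 = 0 + j130000 → |·| ≈ 1.3e+05, ∠ ≈ 90.00°
|G| = 250000 / 1.3e+05 ≈ 1.9231

1.92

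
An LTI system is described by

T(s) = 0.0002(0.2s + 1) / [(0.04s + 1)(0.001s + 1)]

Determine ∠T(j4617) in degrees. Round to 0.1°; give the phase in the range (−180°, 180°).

At ω = 4617 rad/s:
zero (1 + j4617·0.2) = 1 + j923.4 → |·| ≈ 923.4, ∠ ≈ 89.94°
pole (1 + j4617·0.04) = 1 + j184.68 → |·| ≈ 184.68, ∠ ≈ 89.69°
pole (1 + j4617·0.001) = 1 + j4.617 → |·| ≈ 4.7241, ∠ ≈ 77.78°
∠T = (89.94°) − (89.69° + 77.78°) = -77.53°

-77.5°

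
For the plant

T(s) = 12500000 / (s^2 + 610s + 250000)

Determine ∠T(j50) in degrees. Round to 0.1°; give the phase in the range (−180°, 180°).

At s = jω = j50:
quadratic: (j50)² + 610·j50 + 250000 = 247500 + j30500 → |·| ≈ 2.4937e+05, ∠ ≈ 7.03°
∠T = 0.00° − 7.03° = -7.03°

-7.0°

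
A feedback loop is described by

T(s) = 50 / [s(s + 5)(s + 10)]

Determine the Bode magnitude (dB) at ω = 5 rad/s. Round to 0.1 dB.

At s = jω = j5:
pole (s+5): 5 + j5 → |·| = √(5²+5²) = √50 ≈ 7.0711, ∠ = arctan(5/5) ≈ 45.00°
pole (s+10): 10 + j5 → |·| = √(10²+5²) = √125 ≈ 11.18, ∠ = arctan(5/10) ≈ 26.57°
pole at origin: |s| = 5, ∠ = 90.00° (in denominator)
|T| = 50 / 395.27 ≈ 0.1265
Gain = 20 log₁₀(0.1265) ≈ -17.96 dB

-18.0 dB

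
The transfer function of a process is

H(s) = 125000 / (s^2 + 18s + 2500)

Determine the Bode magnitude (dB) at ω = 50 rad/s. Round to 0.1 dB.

42.9 dB

At s = jω = j50:
quadratic: (j50)² + 18·j50 + 2500 = 0 + j900 → |·| ≈ 900, ∠ ≈ 90.00°
|H| = 125000 / 900 ≈ 138.89
Gain = 20 log₁₀(138.89) ≈ 42.85 dB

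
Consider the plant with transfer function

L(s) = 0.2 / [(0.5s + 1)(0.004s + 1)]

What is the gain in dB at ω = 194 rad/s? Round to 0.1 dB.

-55.8 dB

At ω = 194 rad/s:
pole (1 + j194·0.5) = 1 + j97 → |·| ≈ 97.005, ∠ ≈ 89.41°
pole (1 + j194·0.004) = 1 + j0.776 → |·| ≈ 1.2658, ∠ ≈ 37.81°
|L| = 0.2 · 1 / (97.005 · 1.2658) ≈ 0.0016288
Gain = 20 log₁₀(0.0016288) ≈ -55.76 dB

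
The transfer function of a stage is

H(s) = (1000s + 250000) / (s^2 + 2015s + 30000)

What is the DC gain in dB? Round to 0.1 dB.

H(0) = 250000 / 30000 ≈ 8.3333
20 log₁₀(8.3333) ≈ 18.42 dB

18.4 dB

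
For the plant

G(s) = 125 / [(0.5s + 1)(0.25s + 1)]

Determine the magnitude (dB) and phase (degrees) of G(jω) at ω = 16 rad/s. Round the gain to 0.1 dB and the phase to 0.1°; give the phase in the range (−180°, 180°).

At ω = 16 rad/s:
pole (1 + j16·0.5) = 1 + j8 → |·| ≈ 8.0623, ∠ ≈ 82.87°
pole (1 + j16·0.25) = 1 + j4 → |·| ≈ 4.1231, ∠ ≈ 75.96°
|G| = 125 · 1 / (8.0623 · 4.1231) ≈ 3.7603
Gain = 20 log₁₀(3.7603) ≈ 11.50 dB
∠G = (0°) − (82.87° + 75.96°) = -158.83°

11.5 dB, -158.8°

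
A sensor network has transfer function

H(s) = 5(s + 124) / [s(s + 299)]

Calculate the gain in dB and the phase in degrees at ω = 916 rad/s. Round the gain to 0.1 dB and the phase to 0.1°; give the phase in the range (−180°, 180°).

At s = jω = j916:
zero (s+124): 124 + j916 → |·| = √(124²+916²) = √854432 ≈ 924.35, ∠ = arctan(916/124) ≈ 82.29°
pole (s+299): 299 + j916 → |·| = √(299²+916²) = √928457 ≈ 963.56, ∠ = arctan(916/299) ≈ 71.92°
pole at origin: |s| = 916, ∠ = 90.00° (in denominator)
|H| = 5 · 924.35 / 8.8262e+05 ≈ 0.0052364
Gain = 20 log₁₀(0.0052364) ≈ -45.62 dB
∠H = 82.29° − 161.92° = -79.63°

-45.6 dB, -79.6°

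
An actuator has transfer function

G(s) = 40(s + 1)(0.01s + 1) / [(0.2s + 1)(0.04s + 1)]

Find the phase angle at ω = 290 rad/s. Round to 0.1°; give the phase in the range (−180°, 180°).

-13.3°

At ω = 290 rad/s:
zero (1 + j290·1) = 1 + j290 → |·| ≈ 290, ∠ ≈ 89.80°
zero (1 + j290·0.01) = 1 + j2.9 → |·| ≈ 3.0676, ∠ ≈ 70.97°
pole (1 + j290·0.2) = 1 + j58 → |·| ≈ 58.009, ∠ ≈ 89.01°
pole (1 + j290·0.04) = 1 + j11.6 → |·| ≈ 11.643, ∠ ≈ 85.07°
∠G = (89.80° + 70.97°) − (89.01° + 85.07°) = -13.31°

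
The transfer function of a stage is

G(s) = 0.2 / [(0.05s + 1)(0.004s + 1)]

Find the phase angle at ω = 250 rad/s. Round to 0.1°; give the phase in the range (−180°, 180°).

-130.4°

At ω = 250 rad/s:
pole (1 + j250·0.05) = 1 + j12.5 → |·| ≈ 12.54, ∠ ≈ 85.43°
pole (1 + j250·0.004) = 1 + j1 → |·| ≈ 1.4142, ∠ ≈ 45.00°
∠G = (0°) − (85.43° + 45.00°) = -130.43°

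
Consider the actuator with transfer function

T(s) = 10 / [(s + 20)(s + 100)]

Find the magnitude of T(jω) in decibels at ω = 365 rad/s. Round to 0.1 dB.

At s = jω = j365:
pole (s+20): 20 + j365 → |·| = √(20²+365²) = √133625 ≈ 365.55, ∠ = arctan(365/20) ≈ 86.86°
pole (s+100): 100 + j365 → |·| = √(100²+365²) = √143225 ≈ 378.45, ∠ = arctan(365/100) ≈ 74.68°
|T| = 10 / 1.3834e+05 ≈ 7.2286e-05
Gain = 20 log₁₀(7.2286e-05) ≈ -82.82 dB

-82.8 dB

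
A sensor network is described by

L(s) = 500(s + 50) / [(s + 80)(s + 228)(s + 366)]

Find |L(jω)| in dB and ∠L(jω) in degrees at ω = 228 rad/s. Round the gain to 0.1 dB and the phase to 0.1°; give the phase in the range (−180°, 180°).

-49.2 dB, -70.0°

At s = jω = j228:
zero (s+50): 50 + j228 → |·| = √(50²+228²) = √54484 ≈ 233.42, ∠ = arctan(228/50) ≈ 77.63°
pole (s+80): 80 + j228 → |·| = √(80²+228²) = √58384 ≈ 241.63, ∠ = arctan(228/80) ≈ 70.67°
pole (s+228): 228 + j228 → |·| = √(228²+228²) = √103968 ≈ 322.44, ∠ = arctan(228/228) ≈ 45.00°
pole (s+366): 366 + j228 → |·| = √(366²+228²) = √185940 ≈ 431.21, ∠ = arctan(228/366) ≈ 31.92°
|L| = 500 · 233.42 / 3.3596e+07 ≈ 0.0034739
Gain = 20 log₁₀(0.0034739) ≈ -49.18 dB
∠L = 77.63° − 147.59° = -69.96°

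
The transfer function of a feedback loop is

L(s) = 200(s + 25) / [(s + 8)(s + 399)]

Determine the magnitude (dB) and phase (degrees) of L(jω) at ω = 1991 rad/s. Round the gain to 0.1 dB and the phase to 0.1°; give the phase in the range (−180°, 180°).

At s = jω = j1991:
zero (s+25): 25 + j1991 → |·| = √(25²+1991²) = √3964706 ≈ 1991.2, ∠ = arctan(1991/25) ≈ 89.28°
pole (s+8): 8 + j1991 → |·| = √(8²+1991²) = √3964145 ≈ 1991, ∠ = arctan(1991/8) ≈ 89.77°
pole (s+399): 399 + j1991 → |·| = √(399²+1991²) = √4123282 ≈ 2030.6, ∠ = arctan(1991/399) ≈ 78.67°
|L| = 200 · 1991.2 / 4.0429e+06 ≈ 0.098504
Gain = 20 log₁₀(0.098504) ≈ -20.13 dB
∠L = 89.28° − 168.44° = -79.16°

-20.1 dB, -79.2°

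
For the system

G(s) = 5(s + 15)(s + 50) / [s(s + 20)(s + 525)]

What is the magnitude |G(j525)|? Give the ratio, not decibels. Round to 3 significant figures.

At s = jω = j525:
zero (s+15): 15 + j525 → |·| = √(15²+525²) = √275850 ≈ 525.21, ∠ = arctan(525/15) ≈ 88.36°
zero (s+50): 50 + j525 → |·| = √(50²+525²) = √278125 ≈ 527.38, ∠ = arctan(525/50) ≈ 84.56°
pole (s+20): 20 + j525 → |·| = √(20²+525²) = √276025 ≈ 525.38, ∠ = arctan(525/20) ≈ 87.82°
pole (s+525): 525 + j525 → |·| = √(525²+525²) = √551250 ≈ 742.46, ∠ = arctan(525/525) ≈ 45.00°
pole at origin: |s| = 525, ∠ = 90.00° (in denominator)
|G| = 5 · 2.7699e+05 / 2.0479e+08 ≈ 0.0067628

0.00676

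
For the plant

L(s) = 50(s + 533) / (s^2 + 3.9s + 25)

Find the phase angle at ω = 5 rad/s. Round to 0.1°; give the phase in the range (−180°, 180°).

-89.5°

At s = jω = j5:
zero (s+533): 533 + j5 → |·| = √(533²+5²) = √284114 ≈ 533.02, ∠ = arctan(5/533) ≈ 0.54°
quadratic: (j5)² + 3.9·j5 + 25 = 0 + j19.5 → |·| ≈ 19.5, ∠ ≈ 90.00°
∠L = 0.54° − 90.00° = -89.46°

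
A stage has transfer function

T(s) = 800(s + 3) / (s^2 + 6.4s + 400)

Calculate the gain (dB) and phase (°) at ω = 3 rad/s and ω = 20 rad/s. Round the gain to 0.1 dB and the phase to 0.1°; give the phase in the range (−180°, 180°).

ω = 3: 18.8 dB, 42.2°; ω = 20: 42.0 dB, -8.5°

At s = jω = j3:
zero (s+3): 3 + j3 → |·| = √(3²+3²) = √18 ≈ 4.2426, ∠ = arctan(3/3) ≈ 45.00°
quadratic: (j3)² + 6.4·j3 + 400 = 391 + j19.2 → |·| ≈ 391.47, ∠ ≈ 2.81°
|T| = 800 · 4.2426 / 391.47 ≈ 8.6701
Gain = 20 log₁₀(8.6701) ≈ 18.76 dB
∠T = 45.00° − 2.81° = 42.19°

At s = jω = j20:
zero (s+3): 3 + j20 → |·| = √(3²+20²) = √409 ≈ 20.224, ∠ = arctan(20/3) ≈ 81.47°
quadratic: (j20)² + 6.4·j20 + 400 = 0 + j128 → |·| ≈ 128, ∠ ≈ 90.00°
|T| = 800 · 20.224 / 128 ≈ 126.4
Gain = 20 log₁₀(126.4) ≈ 42.03 dB
∠T = 81.47° − 90.00° = -8.53°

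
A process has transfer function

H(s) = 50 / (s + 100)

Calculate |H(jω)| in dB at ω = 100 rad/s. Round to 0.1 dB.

Substitute s = j100:
Numerator: 50 = 50 + j0
Denominator: (j100) + 100 = 100 + j100
|N| = √(50² + 0²) ≈ 50, ∠N ≈ 0.00°
|D| = √(100² + 100²) ≈ 141.42, ∠D ≈ 45.00°
|H| = 50 / 141.42 ≈ 0.35356
Gain = 20 log₁₀(0.35356) ≈ -9.03 dB

-9.0 dB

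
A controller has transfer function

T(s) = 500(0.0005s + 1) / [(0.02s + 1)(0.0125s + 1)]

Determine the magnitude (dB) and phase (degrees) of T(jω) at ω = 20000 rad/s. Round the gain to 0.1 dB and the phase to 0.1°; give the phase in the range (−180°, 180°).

-26.0 dB, -95.3°

At ω = 20000 rad/s:
zero (1 + j20000·0.0005) = 1 + j10 → |·| ≈ 10.05, ∠ ≈ 84.29°
pole (1 + j20000·0.02) = 1 + j400 → |·| ≈ 400, ∠ ≈ 89.86°
pole (1 + j20000·0.0125) = 1 + j250 → |·| ≈ 250, ∠ ≈ 89.77°
|T| = 500 · 10.05 / (400 · 250) ≈ 0.05025
Gain = 20 log₁₀(0.05025) ≈ -25.98 dB
∠T = (84.29°) − (89.86° + 89.77°) = -95.34°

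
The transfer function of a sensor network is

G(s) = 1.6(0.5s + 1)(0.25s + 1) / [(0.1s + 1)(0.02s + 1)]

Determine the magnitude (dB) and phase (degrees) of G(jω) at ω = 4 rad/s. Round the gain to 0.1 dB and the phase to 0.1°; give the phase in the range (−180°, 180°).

13.4 dB, 82.1°

At ω = 4 rad/s:
zero (1 + j4·0.5) = 1 + j2 → |·| ≈ 2.2361, ∠ ≈ 63.43°
zero (1 + j4·0.25) = 1 + j1 → |·| ≈ 1.4142, ∠ ≈ 45.00°
pole (1 + j4·0.1) = 1 + j0.4 → |·| ≈ 1.077, ∠ ≈ 21.80°
pole (1 + j4·0.02) = 1 + j0.08 → |·| ≈ 1.0032, ∠ ≈ 4.57°
|G| = 1.6 · 2.2361 · 1.4142 / (1.077 · 1.0032) ≈ 4.6829
Gain = 20 log₁₀(4.6829) ≈ 13.41 dB
∠G = (63.43° + 45.00°) − (21.80° + 4.57°) = 82.06°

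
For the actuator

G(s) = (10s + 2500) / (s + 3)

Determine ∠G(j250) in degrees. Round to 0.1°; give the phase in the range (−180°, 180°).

-44.3°

Substitute s = j250:
Numerator: 10(j250) + 2500 = 2500 + j2500
Denominator: (j250) + 3 = 3 + j250
|N| = √(2500² + 2500²) ≈ 3535.5, ∠N ≈ 45.00°
|D| = √(3² + 250²) ≈ 250.02, ∠D ≈ 89.31°
∠G = 45.00° − 89.31° = -44.31°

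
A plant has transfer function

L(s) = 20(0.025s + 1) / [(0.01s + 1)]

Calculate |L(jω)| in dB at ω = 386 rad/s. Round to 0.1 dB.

At ω = 386 rad/s:
zero (1 + j386·0.025) = 1 + j9.65 → |·| ≈ 9.7017, ∠ ≈ 84.08°
pole (1 + j386·0.01) = 1 + j3.86 → |·| ≈ 3.9874, ∠ ≈ 75.48°
|L| = 20 · 9.7017 / (3.9874) ≈ 48.662
Gain = 20 log₁₀(48.662) ≈ 33.74 dB

33.7 dB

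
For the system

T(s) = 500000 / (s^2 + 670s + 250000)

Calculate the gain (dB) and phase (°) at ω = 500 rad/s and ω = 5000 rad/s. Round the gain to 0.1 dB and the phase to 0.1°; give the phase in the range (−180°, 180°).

At s = jω = j500:
quadratic: (j500)² + 670·j500 + 250000 = 0 + j335000 → |·| ≈ 3.35e+05, ∠ ≈ 90.00°
|T| = 500000 / 3.35e+05 ≈ 1.4925
Gain = 20 log₁₀(1.4925) ≈ 3.48 dB
∠T = 0.00° − 90.00° = -90.00°

At s = jω = j5000:
quadratic: (j5000)² + 670·j5000 + 250000 = -24750000 + j3350000 → |·| ≈ 2.4976e+07, ∠ ≈ 172.29°
|T| = 500000 / 2.4976e+07 ≈ 0.020019
Gain = 20 log₁₀(0.020019) ≈ -33.97 dB
∠T = 0.00° − 172.29° = -172.29°

ω = 500: 3.5 dB, -90.0°; ω = 5000: -34.0 dB, -172.3°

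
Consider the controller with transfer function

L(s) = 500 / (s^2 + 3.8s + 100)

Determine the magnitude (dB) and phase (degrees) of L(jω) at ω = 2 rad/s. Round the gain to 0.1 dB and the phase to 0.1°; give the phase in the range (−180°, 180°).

At s = jω = j2:
quadratic: (j2)² + 3.8·j2 + 100 = 96 + j7.6 → |·| ≈ 96.3, ∠ ≈ 4.53°
|L| = 500 / 96.3 ≈ 5.1921
Gain = 20 log₁₀(5.1921) ≈ 14.31 dB
∠L = 0.00° − 4.53° = -4.53°

14.3 dB, -4.5°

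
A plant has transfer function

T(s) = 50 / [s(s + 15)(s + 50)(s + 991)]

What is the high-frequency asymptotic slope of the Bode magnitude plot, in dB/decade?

Each pole contributes −20 dB/decade at high frequency; each zero contributes +20 dB/decade.
Net: 0 zero(s) − 4 pole(s) → -80 dB/decade.

-80 dB/decade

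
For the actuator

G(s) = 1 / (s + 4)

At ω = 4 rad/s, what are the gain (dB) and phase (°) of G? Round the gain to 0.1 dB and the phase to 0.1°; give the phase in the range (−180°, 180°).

At s = jω = j4:
pole (s+4): 4 + j4 → |·| = √(4²+4²) = √32 ≈ 5.6569, ∠ = arctan(4/4) ≈ 45.00°
|G| = 1 / 5.6569 ≈ 0.17678
Gain = 20 log₁₀(0.17678) ≈ -15.05 dB
∠G = 0.00° − 45.00° = -45.00°

-15.1 dB, -45.0°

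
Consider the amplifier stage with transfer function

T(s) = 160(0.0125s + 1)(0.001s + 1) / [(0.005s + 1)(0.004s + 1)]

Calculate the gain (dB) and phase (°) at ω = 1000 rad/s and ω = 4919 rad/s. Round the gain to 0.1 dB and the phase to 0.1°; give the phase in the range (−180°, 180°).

At ω = 1000 rad/s:
zero (1 + j1000·0.0125) = 1 + j12.5 → |·| ≈ 12.54, ∠ ≈ 85.43°
zero (1 + j1000·0.001) = 1 + j1 → |·| ≈ 1.4142, ∠ ≈ 45.00°
pole (1 + j1000·0.005) = 1 + j5 → |·| ≈ 5.099, ∠ ≈ 78.69°
pole (1 + j1000·0.004) = 1 + j4 → |·| ≈ 4.1231, ∠ ≈ 75.96°
|T| = 160 · 12.54 · 1.4142 / (5.099 · 4.1231) ≈ 134.96
Gain = 20 log₁₀(134.96) ≈ 42.60 dB
∠T = (85.43° + 45.00°) − (78.69° + 75.96°) = -24.22°

At ω = 4919 rad/s:
zero (1 + j4919·0.0125) = 1 + j61.4875 → |·| ≈ 61.496, ∠ ≈ 89.07°
zero (1 + j4919·0.001) = 1 + j4.919 → |·| ≈ 5.0196, ∠ ≈ 78.51°
pole (1 + j4919·0.005) = 1 + j24.595 → |·| ≈ 24.615, ∠ ≈ 87.67°
pole (1 + j4919·0.004) = 1 + j19.676 → |·| ≈ 19.701, ∠ ≈ 87.09°
|T| = 160 · 61.496 · 5.0196 / (24.615 · 19.701) ≈ 101.85
Gain = 20 log₁₀(101.85) ≈ 40.16 dB
∠T = (89.07° + 78.51°) − (87.67° + 87.09°) = -7.18°

ω = 1000: 42.6 dB, -24.2°; ω = 4919: 40.2 dB, -7.2°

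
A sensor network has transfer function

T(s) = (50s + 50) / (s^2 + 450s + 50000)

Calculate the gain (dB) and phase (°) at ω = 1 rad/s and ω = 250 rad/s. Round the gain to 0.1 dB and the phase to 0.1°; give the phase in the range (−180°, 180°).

ω = 1: -57.0 dB, 44.5°; ω = 250: -19.1 dB, -6.6°

Substitute s = j1:
Numerator: 50(j1) + 50 = 50 + j50
Denominator: (j1)^2 + 450(j1) + 50000 = 49999 + j450
|N| = √(50² + 50²) ≈ 70.711, ∠N ≈ 45.00°
|D| = √(49999² + 450²) ≈ 50001, ∠D ≈ 0.52°
|T| = 70.711 / 50001 ≈ 0.0014142
Gain = 20 log₁₀(0.0014142) ≈ -56.99 dB
∠T = 45.00° − 0.52° = 44.48°

Substitute s = j250:
Numerator: 50(j250) + 50 = 50 + j12500
Denominator: (j250)^2 + 450(j250) + 50000 = -12500 + j112500
|N| = √(50² + 12500²) ≈ 12500, ∠N ≈ 89.77°
|D| = √(12500² + 112500²) ≈ 1.1319e+05, ∠D ≈ 96.34°
|T| = 12500 / 1.1319e+05 ≈ 0.11043
Gain = 20 log₁₀(0.11043) ≈ -19.14 dB
∠T = 89.77° − 96.34° = -6.57°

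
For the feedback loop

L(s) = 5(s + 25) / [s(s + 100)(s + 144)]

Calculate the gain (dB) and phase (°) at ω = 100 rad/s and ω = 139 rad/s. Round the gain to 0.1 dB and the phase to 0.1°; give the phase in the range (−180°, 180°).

ω = 100: -73.6 dB, -93.8°; ω = 139: -76.6 dB, -108.5°

At s = jω = j100:
zero (s+25): 25 + j100 → |·| = √(25²+100²) = √10625 ≈ 103.08, ∠ = arctan(100/25) ≈ 75.96°
pole (s+100): 100 + j100 → |·| = √(100²+100²) = √20000 ≈ 141.42, ∠ = arctan(100/100) ≈ 45.00°
pole (s+144): 144 + j100 → |·| = √(144²+100²) = √30736 ≈ 175.32, ∠ = arctan(100/144) ≈ 34.78°
pole at origin: |s| = 100, ∠ = 90.00° (in denominator)
|L| = 5 · 103.08 / 2.4794e+06 ≈ 0.00020787
Gain = 20 log₁₀(0.00020787) ≈ -73.64 dB
∠L = 75.96° − 169.78° = -93.82°

At s = jω = j139:
zero (s+25): 25 + j139 → |·| = √(25²+139²) = √19946 ≈ 141.23, ∠ = arctan(139/25) ≈ 79.80°
pole (s+100): 100 + j139 → |·| = √(100²+139²) = √29321 ≈ 171.23, ∠ = arctan(139/100) ≈ 54.27°
pole (s+144): 144 + j139 → |·| = √(144²+139²) = √40057 ≈ 200.14, ∠ = arctan(139/144) ≈ 43.99°
pole at origin: |s| = 139, ∠ = 90.00° (in denominator)
|L| = 5 · 141.23 / 4.7635e+06 ≈ 0.00014824
Gain = 20 log₁₀(0.00014824) ≈ -76.58 dB
∠L = 79.80° − 188.26° = -108.46°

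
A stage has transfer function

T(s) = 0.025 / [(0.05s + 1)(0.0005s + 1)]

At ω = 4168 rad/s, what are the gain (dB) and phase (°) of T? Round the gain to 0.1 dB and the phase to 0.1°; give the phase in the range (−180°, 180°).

-85.7 dB, -154.1°

At ω = 4168 rad/s:
pole (1 + j4168·0.05) = 1 + j208.4 → |·| ≈ 208.4, ∠ ≈ 89.73°
pole (1 + j4168·0.0005) = 1 + j2.084 → |·| ≈ 2.3115, ∠ ≈ 64.37°
|T| = 0.025 · 1 / (208.4 · 2.3115) ≈ 5.1898e-05
Gain = 20 log₁₀(5.1898e-05) ≈ -85.70 dB
∠T = (0°) − (89.73° + 64.37°) = -154.10°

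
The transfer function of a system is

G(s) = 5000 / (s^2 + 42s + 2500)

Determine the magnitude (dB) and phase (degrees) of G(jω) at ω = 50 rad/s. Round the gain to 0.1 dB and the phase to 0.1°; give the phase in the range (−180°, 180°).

7.5 dB, -90.0°

At s = jω = j50:
quadratic: (j50)² + 42·j50 + 2500 = 0 + j2100 → |·| ≈ 2100, ∠ ≈ 90.00°
|G| = 5000 / 2100 ≈ 2.381
Gain = 20 log₁₀(2.381) ≈ 7.54 dB
∠G = 0.00° − 90.00° = -90.00°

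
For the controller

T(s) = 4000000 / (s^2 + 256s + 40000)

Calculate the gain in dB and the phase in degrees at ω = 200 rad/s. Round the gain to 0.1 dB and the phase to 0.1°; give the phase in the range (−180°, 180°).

At s = jω = j200:
quadratic: (j200)² + 256·j200 + 40000 = 0 + j51200 → |·| ≈ 51200, ∠ ≈ 90.00°
|T| = 4000000 / 51200 ≈ 78.125
Gain = 20 log₁₀(78.125) ≈ 37.86 dB
∠T = 0.00° − 90.00° = -90.00°

37.9 dB, -90.0°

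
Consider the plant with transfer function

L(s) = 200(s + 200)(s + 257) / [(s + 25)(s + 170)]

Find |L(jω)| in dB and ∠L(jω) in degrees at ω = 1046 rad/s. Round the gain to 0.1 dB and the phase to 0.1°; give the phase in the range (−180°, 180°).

At s = jω = j1046:
zero (s+200): 200 + j1046 → |·| = √(200²+1046²) = √1134116 ≈ 1064.9, ∠ = arctan(1046/200) ≈ 79.18°
zero (s+257): 257 + j1046 → |·| = √(257²+1046²) = √1160165 ≈ 1077.1, ∠ = arctan(1046/257) ≈ 76.20°
pole (s+25): 25 + j1046 → |·| = √(25²+1046²) = √1094741 ≈ 1046.3, ∠ = arctan(1046/25) ≈ 88.63°
pole (s+170): 170 + j1046 → |·| = √(170²+1046²) = √1123016 ≈ 1059.7, ∠ = arctan(1046/170) ≈ 80.77°
|L| = 200 · 1.147e+06 / 1.1088e+06 ≈ 206.89
Gain = 20 log₁₀(206.89) ≈ 46.31 dB
∠L = 155.38° − 169.40° = -14.02°

46.3 dB, -14.0°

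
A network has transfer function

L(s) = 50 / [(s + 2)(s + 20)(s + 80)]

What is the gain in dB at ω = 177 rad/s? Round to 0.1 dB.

-101.8 dB

At s = jω = j177:
pole (s+2): 2 + j177 → |·| = √(2²+177²) = √31333 ≈ 177.01, ∠ = arctan(177/2) ≈ 89.35°
pole (s+20): 20 + j177 → |·| = √(20²+177²) = √31729 ≈ 178.13, ∠ = arctan(177/20) ≈ 83.55°
pole (s+80): 80 + j177 → |·| = √(80²+177²) = √37729 ≈ 194.24, ∠ = arctan(177/80) ≈ 65.68°
|L| = 50 / 6.1245e+06 ≈ 8.1639e-06
Gain = 20 log₁₀(8.1639e-06) ≈ -101.76 dB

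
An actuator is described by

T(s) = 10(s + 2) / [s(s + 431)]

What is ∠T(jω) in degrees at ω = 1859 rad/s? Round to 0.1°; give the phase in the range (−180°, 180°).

-77.0°

At s = jω = j1859:
zero (s+2): 2 + j1859 → |·| = √(2²+1859²) = √3455885 ≈ 1859, ∠ = arctan(1859/2) ≈ 89.94°
pole (s+431): 431 + j1859 → |·| = √(431²+1859²) = √3641642 ≈ 1908.3, ∠ = arctan(1859/431) ≈ 76.95°
pole at origin: |s| = 1859, ∠ = 90.00° (in denominator)
∠T = 89.94° − 166.95° = -77.01°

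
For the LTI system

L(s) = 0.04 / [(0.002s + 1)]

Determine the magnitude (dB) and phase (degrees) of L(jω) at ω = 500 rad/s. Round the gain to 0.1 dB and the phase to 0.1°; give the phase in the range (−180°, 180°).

-31.0 dB, -45.0°

At ω = 500 rad/s:
pole (1 + j500·0.002) = 1 + j1 → |·| ≈ 1.4142, ∠ ≈ 45.00°
|L| = 0.04 · 1 / (1.4142) ≈ 0.028285
Gain = 20 log₁₀(0.028285) ≈ -30.97 dB
∠L = (0°) − (45.00°) = -45.00°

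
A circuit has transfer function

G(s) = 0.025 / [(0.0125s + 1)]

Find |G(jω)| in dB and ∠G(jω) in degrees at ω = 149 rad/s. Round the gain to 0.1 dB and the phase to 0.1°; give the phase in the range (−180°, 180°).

-38.5 dB, -61.8°

At ω = 149 rad/s:
pole (1 + j149·0.0125) = 1 + j1.8625 → |·| ≈ 2.114, ∠ ≈ 61.77°
|G| = 0.025 · 1 / (2.114) ≈ 0.011826
Gain = 20 log₁₀(0.011826) ≈ -38.54 dB
∠G = (0°) − (61.77°) = -61.77°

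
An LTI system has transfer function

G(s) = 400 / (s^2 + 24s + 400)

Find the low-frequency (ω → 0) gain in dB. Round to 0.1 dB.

G(0) = 400 / 400 = 1
20 log₁₀(1) ≈ 0.00 dB

0.0 dB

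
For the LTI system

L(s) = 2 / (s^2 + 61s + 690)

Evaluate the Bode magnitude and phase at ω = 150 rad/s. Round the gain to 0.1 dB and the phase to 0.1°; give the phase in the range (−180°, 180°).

Substitute s = j150:
Numerator: 2 = 2 + j0
Denominator: (j150)^2 + 61(j150) + 690 = -21810 + j9150
|N| = √(2² + 0²) ≈ 2, ∠N ≈ 0.00°
|D| = √(21810² + 9150²) ≈ 23652, ∠D ≈ 157.24°
|L| = 2 / 23652 ≈ 8.4559e-05
Gain = 20 log₁₀(8.4559e-05) ≈ -81.46 dB
∠L = 0.00° − 157.24° = -157.24°

-81.5 dB, -157.2°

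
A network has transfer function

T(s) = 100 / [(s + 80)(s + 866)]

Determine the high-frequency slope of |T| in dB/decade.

Each pole contributes −20 dB/decade at high frequency; each zero contributes +20 dB/decade.
Net: 0 zero(s) − 2 pole(s) → -40 dB/decade.

-40 dB/decade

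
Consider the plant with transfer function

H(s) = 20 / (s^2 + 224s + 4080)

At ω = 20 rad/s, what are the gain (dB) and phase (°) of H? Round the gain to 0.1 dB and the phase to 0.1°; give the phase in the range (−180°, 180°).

Substitute s = j20:
Numerator: 20 = 20 + j0
Denominator: (j20)^2 + 224(j20) + 4080 = 3680 + j4480
|N| = √(20² + 0²) ≈ 20, ∠N ≈ 0.00°
|D| = √(3680² + 4480²) ≈ 5797.7, ∠D ≈ 50.60°
|H| = 20 / 5797.7 ≈ 0.0034496
Gain = 20 log₁₀(0.0034496) ≈ -49.24 dB
∠H = 0.00° − 50.60° = -50.60°

-49.2 dB, -50.6°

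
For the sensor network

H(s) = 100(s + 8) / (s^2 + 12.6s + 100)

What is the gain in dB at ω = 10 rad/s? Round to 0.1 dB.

At s = jω = j10:
zero (s+8): 8 + j10 → |·| = √(8²+10²) = √164 ≈ 12.806, ∠ = arctan(10/8) ≈ 51.34°
quadratic: (j10)² + 12.6·j10 + 100 = 0 + j126 → |·| ≈ 126, ∠ ≈ 90.00°
|H| = 100 · 12.806 / 126 ≈ 10.163
Gain = 20 log₁₀(10.163) ≈ 20.14 dB

20.1 dB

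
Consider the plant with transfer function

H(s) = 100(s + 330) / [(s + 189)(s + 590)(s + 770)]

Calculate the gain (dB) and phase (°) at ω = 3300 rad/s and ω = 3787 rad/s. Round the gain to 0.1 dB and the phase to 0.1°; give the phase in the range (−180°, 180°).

At s = jω = j3300:
zero (s+330): 330 + j3300 → |·| = √(330²+3300²) = √10998900 ≈ 3316.5, ∠ = arctan(3300/330) ≈ 84.29°
pole (s+189): 189 + j3300 → |·| = √(189²+3300²) = √10925721 ≈ 3305.4, ∠ = arctan(3300/189) ≈ 86.72°
pole (s+590): 590 + j3300 → |·| = √(590²+3300²) = √11238100 ≈ 3352.3, ∠ = arctan(3300/590) ≈ 79.86°
pole (s+770): 770 + j3300 → |·| = √(770²+3300²) = √11482900 ≈ 3388.6, ∠ = arctan(3300/770) ≈ 76.87°
|H| = 100 · 3316.5 / 3.7548e+10 ≈ 8.8327e-06
Gain = 20 log₁₀(8.8327e-06) ≈ -101.08 dB
∠H = 84.29° − 243.45° = -159.16°

At s = jω = j3787:
zero (s+330): 330 + j3787 → |·| = √(330²+3787²) = √14450269 ≈ 3801.4, ∠ = arctan(3787/330) ≈ 85.02°
pole (s+189): 189 + j3787 → |·| = √(189²+3787²) = √14377090 ≈ 3791.7, ∠ = arctan(3787/189) ≈ 87.14°
pole (s+590): 590 + j3787 → |·| = √(590²+3787²) = √14689469 ≈ 3832.7, ∠ = arctan(3787/590) ≈ 81.14°
pole (s+770): 770 + j3787 → |·| = √(770²+3787²) = √14934269 ≈ 3864.5, ∠ = arctan(3787/770) ≈ 78.51°
|H| = 100 · 3801.4 / 5.6161e+10 ≈ 6.7688e-06
Gain = 20 log₁₀(6.7688e-06) ≈ -103.39 dB
∠H = 85.02° − 246.79° = -161.77°

ω = 3300: -101.1 dB, -159.2°; ω = 3787: -103.4 dB, -161.8°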